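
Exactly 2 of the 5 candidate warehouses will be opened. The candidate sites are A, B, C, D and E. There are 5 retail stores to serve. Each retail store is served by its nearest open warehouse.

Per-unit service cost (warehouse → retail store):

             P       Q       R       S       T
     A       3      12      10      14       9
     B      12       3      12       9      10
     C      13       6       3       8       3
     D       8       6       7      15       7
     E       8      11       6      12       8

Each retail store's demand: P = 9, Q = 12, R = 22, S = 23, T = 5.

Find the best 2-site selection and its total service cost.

With exactly 2 open, each retail store uses its cheapest among the chosen.
{A, C}: P→A 3·9=27, Q→C 6·12=72, R→C 3·22=66, S→C 8·23=184, T→C 3·5=15. Service cost 364.
{B, C}: service cost 409
{C, D}: service cost 409
Among all 10 size-2 choices, {A, C} is lowest.

Choose A and C; total service cost 364.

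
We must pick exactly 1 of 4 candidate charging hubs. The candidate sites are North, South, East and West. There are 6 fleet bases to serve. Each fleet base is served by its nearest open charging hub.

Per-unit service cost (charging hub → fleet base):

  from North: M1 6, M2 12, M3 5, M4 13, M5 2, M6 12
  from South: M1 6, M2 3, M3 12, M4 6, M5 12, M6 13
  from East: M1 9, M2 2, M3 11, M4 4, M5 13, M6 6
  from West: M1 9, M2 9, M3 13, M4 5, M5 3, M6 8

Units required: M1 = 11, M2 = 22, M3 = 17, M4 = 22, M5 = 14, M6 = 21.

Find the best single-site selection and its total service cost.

Choose East only; total service cost 726.

With exactly 1 open, each fleet base uses its cheapest among the chosen.
{East}: M1→East 9·11=99, M2→East 2·22=44, M3→East 11·17=187, M4→East 4·22=88, M5→East 13·14=182, M6→East 6·21=126. Service cost 726.
{West}: service cost 838
{South}: service cost 909
Among all 4 size-1 choices, {East} is lowest.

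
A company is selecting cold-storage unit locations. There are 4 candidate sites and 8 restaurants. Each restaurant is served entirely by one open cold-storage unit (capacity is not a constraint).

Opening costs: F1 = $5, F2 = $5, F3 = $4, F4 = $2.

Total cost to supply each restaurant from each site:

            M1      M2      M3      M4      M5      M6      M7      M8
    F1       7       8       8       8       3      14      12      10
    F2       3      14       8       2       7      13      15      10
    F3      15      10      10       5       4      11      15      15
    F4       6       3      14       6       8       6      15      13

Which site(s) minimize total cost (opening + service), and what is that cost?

For any fixed open set, each restaurant goes to its cheapest open site; total = fixed + service.
{F1, F2, F4}: M1→F2 3, M2→F4 3, M3→F1 8, M4→F2 2, M5→F1 3, M6→F4 6, M7→F1 12, M8→F1 10. Service 47; fixed 12; total 59.
{F1, F4}: M1→F4 6, M2→F4 3, M3→F1 8, M4→F4 6, M5→F1 3, M6→F4 6, M7→F1 12, M8→F1 10. Service 54; fixed 7; total 61.
{F2, F4}: service 54 + fixed 7 = 61
{F1, F2, F3, F4}: M1→F2 3, M2→F4 3, M3→F1 8, M4→F2 2, M5→F1 3, M6→F4 6, M7→F1 12, M8→F1 10. Service 47; fixed 16; total 63.
(All 15 nonempty subsets were checked; F1, F2 and F4 is lowest.)

Open F1, F2 and F4; minimum total cost 59.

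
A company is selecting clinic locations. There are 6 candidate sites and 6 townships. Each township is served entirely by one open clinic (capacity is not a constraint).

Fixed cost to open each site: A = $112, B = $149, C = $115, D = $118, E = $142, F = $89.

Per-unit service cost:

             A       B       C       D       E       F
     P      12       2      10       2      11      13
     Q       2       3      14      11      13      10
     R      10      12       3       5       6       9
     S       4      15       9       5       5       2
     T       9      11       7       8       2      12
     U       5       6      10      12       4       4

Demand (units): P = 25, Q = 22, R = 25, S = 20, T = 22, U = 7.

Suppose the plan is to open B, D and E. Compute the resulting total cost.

Each township is assigned to its cheapest site among the open ones.
{B, D, E}: P→B 2·25=50, Q→B 3·22=66, R→D 5·25=125, S→D 5·20=100, T→E 2·22=44, U→E 4·7=28. Service 413; fixed 409; total 822.

Total cost: 822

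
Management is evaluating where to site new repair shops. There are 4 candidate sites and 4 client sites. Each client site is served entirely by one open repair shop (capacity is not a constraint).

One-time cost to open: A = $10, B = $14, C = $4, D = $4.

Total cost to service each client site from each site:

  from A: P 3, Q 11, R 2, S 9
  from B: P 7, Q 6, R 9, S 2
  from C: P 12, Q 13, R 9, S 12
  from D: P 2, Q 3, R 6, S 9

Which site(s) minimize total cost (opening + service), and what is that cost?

For any fixed open set, each client site goes to its cheapest open site; total = fixed + service.
{D}: P→D 2, Q→D 3, R→D 6, S→D 9. Service 20; fixed 4; total 24.
{C, D}: service 20 + fixed 8 = 28
{A, D}: service 16 + fixed 14 = 30
{A, B, C, D}: P→D 2, Q→D 3, R→A 2, S→B 2. Service 9; fixed 32; total 41.
No other subset beats 24.

Open D only; minimum total cost 24.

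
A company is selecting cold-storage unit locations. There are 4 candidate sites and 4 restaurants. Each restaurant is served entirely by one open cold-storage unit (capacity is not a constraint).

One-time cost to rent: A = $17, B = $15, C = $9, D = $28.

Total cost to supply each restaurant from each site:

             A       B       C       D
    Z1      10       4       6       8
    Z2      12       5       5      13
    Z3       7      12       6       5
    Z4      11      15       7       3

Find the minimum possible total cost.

For any fixed open set, each restaurant goes to its cheapest open site; total = fixed + service.
{C}: Z1→C 6, Z2→C 5, Z3→C 6, Z4→C 7. Service 24; fixed 9; total 33.
{B, C}: service 22 + fixed 24 = 46
{A, C}: Z1→C 6, Z2→C 5, Z3→C 6, Z4→C 7. Service 24; fixed 26; total 50.
{A, B, C, D}: Z1→B 4, Z2→B 5, Z3→D 5, Z4→D 3. Service 17; fixed 69; total 86.
No other subset beats 33.

Minimum total cost: 33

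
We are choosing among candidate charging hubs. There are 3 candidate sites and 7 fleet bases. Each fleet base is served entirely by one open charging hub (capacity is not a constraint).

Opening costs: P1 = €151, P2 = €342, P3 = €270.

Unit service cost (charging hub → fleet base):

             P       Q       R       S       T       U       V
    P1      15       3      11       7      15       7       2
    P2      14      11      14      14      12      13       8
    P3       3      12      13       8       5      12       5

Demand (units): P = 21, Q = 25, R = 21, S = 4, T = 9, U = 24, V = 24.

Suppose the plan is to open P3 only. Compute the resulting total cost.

Total cost: 1391

Each fleet base is assigned to its cheapest site among the open ones.
{P3}: P→P3 3·21=63, Q→P3 12·25=300, R→P3 13·21=273, S→P3 8·4=32, T→P3 5·9=45, U→P3 12·24=288, V→P3 5·24=120. Service 1121; fixed 270; total 1391.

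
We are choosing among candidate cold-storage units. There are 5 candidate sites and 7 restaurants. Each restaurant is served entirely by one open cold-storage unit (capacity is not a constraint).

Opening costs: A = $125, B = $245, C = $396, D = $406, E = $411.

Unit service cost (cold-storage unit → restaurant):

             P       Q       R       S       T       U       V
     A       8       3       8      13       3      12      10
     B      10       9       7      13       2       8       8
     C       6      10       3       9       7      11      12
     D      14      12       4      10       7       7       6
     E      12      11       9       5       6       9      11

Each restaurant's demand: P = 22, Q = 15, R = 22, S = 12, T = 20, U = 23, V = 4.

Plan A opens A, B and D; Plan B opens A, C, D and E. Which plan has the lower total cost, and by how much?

Plan A: {A, B, D}: P→A 8·22=176, Q→A 3·15=45, R→D 4·22=88, S→D 10·12=120, T→B 2·20=40, U→D 7·23=161, V→D 6·4=24. Service 654; fixed 776; total 1430.
Plan B: {A, C, D, E}: P→C 6·22=132, Q→A 3·15=45, R→C 3·22=66, S→E 5·12=60, T→A 3·20=60, U→D 7·23=161, V→D 6·4=24. Service 548; fixed 1338; total 1886.
Difference: |1430 − 1886| = 456.

Plan A is cheaper by 456.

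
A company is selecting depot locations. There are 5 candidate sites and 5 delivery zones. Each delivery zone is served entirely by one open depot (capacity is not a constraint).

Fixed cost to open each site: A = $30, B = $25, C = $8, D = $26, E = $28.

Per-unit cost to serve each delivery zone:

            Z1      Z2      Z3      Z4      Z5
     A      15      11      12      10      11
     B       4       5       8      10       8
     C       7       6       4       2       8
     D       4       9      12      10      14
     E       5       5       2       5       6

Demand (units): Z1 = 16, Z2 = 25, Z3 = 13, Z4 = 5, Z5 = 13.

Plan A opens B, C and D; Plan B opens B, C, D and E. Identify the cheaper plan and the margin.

Plan B is cheaper by 24.

Plan A: {B, C, D}: Z1→B 4·16=64, Z2→B 5·25=125, Z3→C 4·13=52, Z4→C 2·5=10, Z5→B 8·13=104. Service 355; fixed 59; total 414.
Plan B: {B, C, D, E}: Z1→B 4·16=64, Z2→B 5·25=125, Z3→E 2·13=26, Z4→C 2·5=10, Z5→E 6·13=78. Service 303; fixed 87; total 390.
Difference: |414 − 390| = 24.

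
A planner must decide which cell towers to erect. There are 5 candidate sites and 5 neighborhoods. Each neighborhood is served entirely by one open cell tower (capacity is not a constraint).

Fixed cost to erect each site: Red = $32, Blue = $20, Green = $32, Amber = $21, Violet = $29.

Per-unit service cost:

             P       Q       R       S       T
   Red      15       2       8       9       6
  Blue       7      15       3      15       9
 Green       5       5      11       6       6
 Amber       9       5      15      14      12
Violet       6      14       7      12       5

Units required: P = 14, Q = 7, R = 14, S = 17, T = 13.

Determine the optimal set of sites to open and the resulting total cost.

Open Blue and Green; minimum total cost 379.

For any fixed open set, each neighborhood goes to its cheapest open site; total = fixed + service.
{Blue, Green}: P→Green 5·14=70, Q→Green 5·7=35, R→Blue 3·14=42, S→Green 6·17=102, T→Green 6·13=78. Service 327; fixed 52; total 379.
{Red, Blue, Green}: service 306 + fixed 84 = 390
{Blue, Green, Violet}: service 314 + fixed 81 = 395
{Red, Blue, Green, Amber, Violet}: P→Green 5·14=70, Q→Red 2·7=14, R→Blue 3·14=42, S→Green 6·17=102, T→Violet 5·13=65. Service 293; fixed 134; total 427.
No other subset beats 379.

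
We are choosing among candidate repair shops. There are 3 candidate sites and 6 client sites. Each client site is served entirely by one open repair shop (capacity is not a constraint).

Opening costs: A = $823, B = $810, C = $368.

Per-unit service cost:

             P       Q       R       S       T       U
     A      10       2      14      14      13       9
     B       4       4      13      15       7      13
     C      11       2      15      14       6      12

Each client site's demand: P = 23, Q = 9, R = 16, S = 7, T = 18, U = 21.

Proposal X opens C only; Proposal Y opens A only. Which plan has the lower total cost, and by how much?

Proposal X is cheaper by 479.

Proposal X: {C}: P→C 11·23=253, Q→C 2·9=18, R→C 15·16=240, S→C 14·7=98, T→C 6·18=108, U→C 12·21=252. Service 969; fixed 368; total 1337.
Proposal Y: {A}: P→A 10·23=230, Q→A 2·9=18, R→A 14·16=224, S→A 14·7=98, T→A 13·18=234, U→A 9·21=189. Service 993; fixed 823; total 1816.
Difference: |1337 − 1816| = 479.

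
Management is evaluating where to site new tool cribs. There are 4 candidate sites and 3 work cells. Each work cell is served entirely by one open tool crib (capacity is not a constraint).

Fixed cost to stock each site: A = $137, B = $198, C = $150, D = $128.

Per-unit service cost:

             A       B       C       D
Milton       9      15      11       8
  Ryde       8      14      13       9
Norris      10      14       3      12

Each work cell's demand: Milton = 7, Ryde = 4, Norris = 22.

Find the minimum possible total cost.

Minimum total cost: 345

For any fixed open set, each work cell goes to its cheapest open site; total = fixed + service.
{C}: Milton→C 11·7=77, Ryde→C 13·4=52, Norris→C 3·22=66. Service 195; fixed 150; total 345.
{C, D}: Milton→D 8·7=56, Ryde→D 9·4=36, Norris→C 3·22=66. Service 158; fixed 278; total 436.
{A, C}: Milton→A 9·7=63, Ryde→A 8·4=32, Norris→C 3·22=66. Service 161; fixed 287; total 448.
{A, B, C, D}: service 154 + fixed 613 = 767
No other subset beats 345.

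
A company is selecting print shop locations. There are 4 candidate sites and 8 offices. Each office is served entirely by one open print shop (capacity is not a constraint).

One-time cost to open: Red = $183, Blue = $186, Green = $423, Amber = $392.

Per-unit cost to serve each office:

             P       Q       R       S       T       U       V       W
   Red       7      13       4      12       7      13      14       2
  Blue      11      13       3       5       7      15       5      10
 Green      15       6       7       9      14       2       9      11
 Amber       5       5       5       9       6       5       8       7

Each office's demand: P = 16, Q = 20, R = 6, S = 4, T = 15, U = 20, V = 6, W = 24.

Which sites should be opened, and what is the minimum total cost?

For any fixed open set, each office goes to its cheapest open site; total = fixed + service.
{Amber}: P→Amber 5·16=80, Q→Amber 5·20=100, R→Amber 5·6=30, S→Amber 9·4=36, T→Amber 6·15=90, U→Amber 5·20=100, V→Amber 8·6=48, W→Amber 7·24=168. Service 652; fixed 392; total 1044.
{Red, Amber}: P→Amber 5·16=80, Q→Amber 5·20=100, R→Red 4·6=24, S→Amber 9·4=36, T→Amber 6·15=90, U→Amber 5·20=100, V→Amber 8·6=48, W→Red 2·24=48. Service 526; fixed 575; total 1101.
{Red}: service 941 + fixed 183 = 1124
{Red, Blue, Green, Amber}: service 426 + fixed 1184 = 1610
No other subset beats 1044.

Open Amber only; minimum total cost 1044.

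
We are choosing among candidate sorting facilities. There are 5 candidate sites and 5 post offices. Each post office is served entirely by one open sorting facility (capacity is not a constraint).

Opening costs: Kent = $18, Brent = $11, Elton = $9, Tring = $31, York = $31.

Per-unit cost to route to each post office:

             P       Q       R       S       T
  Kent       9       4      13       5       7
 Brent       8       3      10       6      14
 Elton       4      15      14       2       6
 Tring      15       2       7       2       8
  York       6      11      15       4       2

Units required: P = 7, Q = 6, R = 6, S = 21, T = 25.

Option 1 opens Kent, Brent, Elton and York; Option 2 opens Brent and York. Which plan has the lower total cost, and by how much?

Option 1 is cheaper by 29.

Option 1: {Kent, Brent, Elton, York}: P→Elton 4·7=28, Q→Brent 3·6=18, R→Brent 10·6=60, S→Elton 2·21=42, T→York 2·25=50. Service 198; fixed 69; total 267.
Option 2: {Brent, York}: P→York 6·7=42, Q→Brent 3·6=18, R→Brent 10·6=60, S→York 4·21=84, T→York 2·25=50. Service 254; fixed 42; total 296.
Difference: |267 − 296| = 29.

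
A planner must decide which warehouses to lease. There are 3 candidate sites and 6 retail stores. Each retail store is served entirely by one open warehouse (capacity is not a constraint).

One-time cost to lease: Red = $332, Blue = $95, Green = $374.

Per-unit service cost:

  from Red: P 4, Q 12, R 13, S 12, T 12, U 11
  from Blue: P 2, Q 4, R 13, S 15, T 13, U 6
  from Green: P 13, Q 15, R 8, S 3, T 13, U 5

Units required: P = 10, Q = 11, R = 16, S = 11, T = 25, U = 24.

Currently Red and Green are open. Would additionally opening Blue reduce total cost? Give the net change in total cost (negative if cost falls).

Current service cost with {Red, Green}: 753.
Adding Blue: each retail store re-picks its cheapest; new service cost 645, saving 108.
Extra fixed cost: 95. Net change = 95 − 108 = -13.
(Totals: 1459 → 1446.)

Yes — net change −13 (cost falls by 13).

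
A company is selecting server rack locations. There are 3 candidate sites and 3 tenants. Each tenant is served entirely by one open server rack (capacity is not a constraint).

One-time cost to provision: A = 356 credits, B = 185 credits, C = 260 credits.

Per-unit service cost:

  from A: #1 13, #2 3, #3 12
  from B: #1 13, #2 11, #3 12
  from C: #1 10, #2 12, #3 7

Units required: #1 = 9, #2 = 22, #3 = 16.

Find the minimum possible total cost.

For any fixed open set, each tenant goes to its cheapest open site; total = fixed + service.
{C}: #1→C 10·9=90, #2→C 12·22=264, #3→C 7·16=112. Service 466; fixed 260; total 726.
{A}: service 375 + fixed 356 = 731
{B}: service 551 + fixed 185 = 736
{A, B, C}: service 268 + fixed 801 = 1069
No other subset beats 726.

Minimum total cost: 726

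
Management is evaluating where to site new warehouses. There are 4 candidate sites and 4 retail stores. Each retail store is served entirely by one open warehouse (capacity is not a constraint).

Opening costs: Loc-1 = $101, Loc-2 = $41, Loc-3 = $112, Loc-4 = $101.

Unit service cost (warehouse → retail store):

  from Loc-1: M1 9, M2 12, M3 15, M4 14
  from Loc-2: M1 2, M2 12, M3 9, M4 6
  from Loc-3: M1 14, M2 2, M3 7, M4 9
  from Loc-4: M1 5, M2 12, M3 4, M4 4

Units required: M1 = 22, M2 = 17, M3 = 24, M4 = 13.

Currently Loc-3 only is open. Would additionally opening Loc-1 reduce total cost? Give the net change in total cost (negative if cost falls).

Yes — net change −9 (cost falls by 9).

Current service cost with {Loc-3}: 627.
Adding Loc-1: each retail store re-picks its cheapest; new service cost 517, saving 110.
Extra fixed cost: 101. Net change = 101 − 110 = -9.
(Totals: 739 → 730.)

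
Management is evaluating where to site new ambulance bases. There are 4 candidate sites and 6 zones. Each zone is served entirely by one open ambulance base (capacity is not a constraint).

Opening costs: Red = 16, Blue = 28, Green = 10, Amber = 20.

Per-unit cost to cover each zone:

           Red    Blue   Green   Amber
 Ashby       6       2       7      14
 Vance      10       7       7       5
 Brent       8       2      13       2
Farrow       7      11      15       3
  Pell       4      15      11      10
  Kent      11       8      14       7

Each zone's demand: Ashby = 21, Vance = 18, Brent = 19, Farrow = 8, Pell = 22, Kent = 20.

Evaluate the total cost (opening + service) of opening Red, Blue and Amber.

Each zone is assigned to its cheapest site among the open ones.
{Red, Blue, Amber}: Ashby→Blue 2·21=42, Vance→Amber 5·18=90, Brent→Blue 2·19=38, Farrow→Amber 3·8=24, Pell→Red 4·22=88, Kent→Amber 7·20=140. Service 422; fixed 64; total 486.

Total cost: 486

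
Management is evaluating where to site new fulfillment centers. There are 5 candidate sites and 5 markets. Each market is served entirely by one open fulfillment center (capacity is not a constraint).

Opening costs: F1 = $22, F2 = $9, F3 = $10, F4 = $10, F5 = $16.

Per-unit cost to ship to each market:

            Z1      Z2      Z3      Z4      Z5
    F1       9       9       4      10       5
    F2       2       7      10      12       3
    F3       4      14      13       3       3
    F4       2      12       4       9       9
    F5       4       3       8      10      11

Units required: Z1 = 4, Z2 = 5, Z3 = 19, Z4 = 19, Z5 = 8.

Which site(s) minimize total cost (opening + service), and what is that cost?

For any fixed open set, each market goes to its cheapest open site; total = fixed + service.
{F3, F4, F5}: Z1→F4 2·4=8, Z2→F5 3·5=15, Z3→F4 4·19=76, Z4→F3 3·19=57, Z5→F3 3·8=24. Service 180; fixed 36; total 216.
{F2, F3, F4, F5}: Z1→F2 2·4=8, Z2→F5 3·5=15, Z3→F4 4·19=76, Z4→F3 3·19=57, Z5→F2 3·8=24. Service 180; fixed 45; total 225.
{F2, F3, F4}: service 200 + fixed 29 = 229
{F1, F2, F3, F4, F5}: Z1→F2 2·4=8, Z2→F5 3·5=15, Z3→F1 4·19=76, Z4→F3 3·19=57, Z5→F2 3·8=24. Service 180; fixed 67; total 247.
No other subset beats 216.

Open F3, F4 and F5; minimum total cost 216.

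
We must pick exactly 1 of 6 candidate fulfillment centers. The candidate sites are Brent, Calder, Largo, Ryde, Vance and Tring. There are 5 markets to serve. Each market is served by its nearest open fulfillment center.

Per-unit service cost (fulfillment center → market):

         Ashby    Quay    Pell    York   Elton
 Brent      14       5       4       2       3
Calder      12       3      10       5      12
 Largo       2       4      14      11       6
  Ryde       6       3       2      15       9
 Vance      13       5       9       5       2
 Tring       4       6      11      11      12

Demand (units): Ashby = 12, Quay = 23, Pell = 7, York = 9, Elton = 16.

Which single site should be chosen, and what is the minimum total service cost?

Choose Brent only; total service cost 377.

With exactly 1 open, each market uses its cheapest among the chosen.
{Brent}: Ashby→Brent 14·12=168, Quay→Brent 5·23=115, Pell→Brent 4·7=28, York→Brent 2·9=18, Elton→Brent 3·16=48. Service cost 377.
{Largo}: service cost 409
{Vance}: service cost 411
Among all 6 size-1 choices, {Brent} is lowest.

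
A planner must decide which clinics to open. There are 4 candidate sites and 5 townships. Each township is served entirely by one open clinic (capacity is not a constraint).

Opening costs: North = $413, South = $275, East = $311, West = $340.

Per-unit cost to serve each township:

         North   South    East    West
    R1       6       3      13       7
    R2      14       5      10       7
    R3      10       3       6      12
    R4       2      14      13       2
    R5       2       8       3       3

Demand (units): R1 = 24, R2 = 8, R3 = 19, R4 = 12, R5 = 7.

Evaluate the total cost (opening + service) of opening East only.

Total cost: 994

Each township is assigned to its cheapest site among the open ones.
{East}: R1→East 13·24=312, R2→East 10·8=80, R3→East 6·19=114, R4→East 13·12=156, R5→East 3·7=21. Service 683; fixed 311; total 994.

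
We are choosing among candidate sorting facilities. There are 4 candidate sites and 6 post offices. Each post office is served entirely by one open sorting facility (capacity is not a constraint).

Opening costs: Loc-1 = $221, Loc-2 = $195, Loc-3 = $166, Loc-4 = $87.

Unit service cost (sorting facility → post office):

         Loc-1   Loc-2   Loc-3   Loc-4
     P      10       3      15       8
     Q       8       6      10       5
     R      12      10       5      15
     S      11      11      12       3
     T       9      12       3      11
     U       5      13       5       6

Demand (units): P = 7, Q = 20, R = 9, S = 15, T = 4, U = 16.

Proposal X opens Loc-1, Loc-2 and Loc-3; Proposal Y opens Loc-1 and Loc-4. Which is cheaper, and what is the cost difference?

Proposal X: {Loc-1, Loc-2, Loc-3}: P→Loc-2 3·7=21, Q→Loc-2 6·20=120, R→Loc-3 5·9=45, S→Loc-1 11·15=165, T→Loc-3 3·4=12, U→Loc-1 5·16=80. Service 443; fixed 582; total 1025.
Proposal Y: {Loc-1, Loc-4}: P→Loc-4 8·7=56, Q→Loc-4 5·20=100, R→Loc-1 12·9=108, S→Loc-4 3·15=45, T→Loc-1 9·4=36, U→Loc-1 5·16=80. Service 425; fixed 308; total 733.
Difference: |1025 − 733| = 292.

Proposal Y is cheaper by 292.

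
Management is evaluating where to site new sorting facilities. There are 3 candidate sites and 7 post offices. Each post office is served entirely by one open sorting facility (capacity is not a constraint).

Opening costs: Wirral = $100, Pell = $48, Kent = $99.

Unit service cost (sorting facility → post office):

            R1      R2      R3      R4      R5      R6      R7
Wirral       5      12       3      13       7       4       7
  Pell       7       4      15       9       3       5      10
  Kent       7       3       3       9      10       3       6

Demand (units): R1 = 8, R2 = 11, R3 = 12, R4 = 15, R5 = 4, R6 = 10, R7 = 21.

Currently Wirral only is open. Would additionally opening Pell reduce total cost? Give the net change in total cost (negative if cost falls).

Current service cost with {Wirral}: 618.
Adding Pell: each post office re-picks its cheapest; new service cost 454, saving 164.
Extra fixed cost: 48. Net change = 48 − 164 = -116.
(Totals: 718 → 602.)

Yes — net change −116 (cost falls by 116).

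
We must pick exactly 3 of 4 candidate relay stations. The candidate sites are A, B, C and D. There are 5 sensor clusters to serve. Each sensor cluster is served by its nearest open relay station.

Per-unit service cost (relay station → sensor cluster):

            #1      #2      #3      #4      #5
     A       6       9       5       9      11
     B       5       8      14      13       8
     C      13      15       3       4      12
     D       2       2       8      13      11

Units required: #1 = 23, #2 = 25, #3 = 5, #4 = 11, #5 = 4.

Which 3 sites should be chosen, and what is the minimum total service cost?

Choose B, C and D; total service cost 187.

With exactly 3 open, each sensor cluster uses its cheapest among the chosen.
{B, C, D}: #1→D 2·23=46, #2→D 2·25=50, #3→C 3·5=15, #4→C 4·11=44, #5→B 8·4=32. Service cost 187.
{A, C, D}: service cost 199
{A, B, D}: service cost 252
Among all 4 size-3 choices, {B, C, D} is lowest.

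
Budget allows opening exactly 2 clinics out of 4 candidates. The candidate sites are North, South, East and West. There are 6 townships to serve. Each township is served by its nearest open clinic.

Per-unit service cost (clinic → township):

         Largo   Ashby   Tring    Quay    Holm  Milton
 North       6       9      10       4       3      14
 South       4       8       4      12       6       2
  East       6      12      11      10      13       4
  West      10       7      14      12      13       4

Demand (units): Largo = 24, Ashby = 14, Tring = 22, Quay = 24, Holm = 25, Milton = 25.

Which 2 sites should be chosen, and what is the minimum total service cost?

Choose North and South; total service cost 517.

With exactly 2 open, each township uses its cheapest among the chosen.
{North, South}: Largo→South 4·24=96, Ashby→South 8·14=112, Tring→South 4·22=88, Quay→North 4·24=96, Holm→North 3·25=75, Milton→South 2·25=50. Service cost 517.
{North, West}: service cost 733
{South, East}: service cost 736
Among all 6 size-2 choices, {North, South} is lowest.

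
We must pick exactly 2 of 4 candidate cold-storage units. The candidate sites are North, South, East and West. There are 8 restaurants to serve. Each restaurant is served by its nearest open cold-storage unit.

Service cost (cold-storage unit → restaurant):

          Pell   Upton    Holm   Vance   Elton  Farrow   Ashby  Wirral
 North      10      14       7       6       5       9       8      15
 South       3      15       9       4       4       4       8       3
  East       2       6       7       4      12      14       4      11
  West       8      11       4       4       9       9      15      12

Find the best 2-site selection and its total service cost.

With exactly 2 open, each restaurant uses its cheapest among the chosen.
{South, East}: Pell→East 2, Upton→East 6, Holm→East 7, Vance→South 4, Elton→South 4, Farrow→South 4, Ashby→East 4, Wirral→South 3. Service cost 34.
{South, West}: service cost 41
{North, South}: service cost 47
Among all 6 size-2 choices, {South, East} is lowest.

Choose South and East; total service cost 34.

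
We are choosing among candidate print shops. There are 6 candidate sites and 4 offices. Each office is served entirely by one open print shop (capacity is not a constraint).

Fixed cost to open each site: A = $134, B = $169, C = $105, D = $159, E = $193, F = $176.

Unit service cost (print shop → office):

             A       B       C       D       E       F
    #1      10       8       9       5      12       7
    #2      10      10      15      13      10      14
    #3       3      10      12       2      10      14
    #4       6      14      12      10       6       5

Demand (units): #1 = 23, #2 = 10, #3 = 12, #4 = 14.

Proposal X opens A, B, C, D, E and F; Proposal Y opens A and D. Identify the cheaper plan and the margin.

Proposal X: {A, B, C, D, E, F}: #1→D 5·23=115, #2→A 10·10=100, #3→D 2·12=24, #4→F 5·14=70. Service 309; fixed 936; total 1245.
Proposal Y: {A, D}: #1→D 5·23=115, #2→A 10·10=100, #3→D 2·12=24, #4→A 6·14=84. Service 323; fixed 293; total 616.
Difference: |1245 − 616| = 629.

Proposal Y is cheaper by 629.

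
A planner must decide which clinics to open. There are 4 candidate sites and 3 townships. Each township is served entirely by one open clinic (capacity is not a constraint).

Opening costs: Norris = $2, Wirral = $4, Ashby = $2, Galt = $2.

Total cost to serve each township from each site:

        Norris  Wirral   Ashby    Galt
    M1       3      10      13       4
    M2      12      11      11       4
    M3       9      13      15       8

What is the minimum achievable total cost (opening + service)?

Minimum total cost: 18

For any fixed open set, each township goes to its cheapest open site; total = fixed + service.
{Galt}: M1→Galt 4, M2→Galt 4, M3→Galt 8. Service 16; fixed 2; total 18.
{Norris, Galt}: service 15 + fixed 4 = 19
{Ashby, Galt}: service 16 + fixed 4 = 20
{Norris, Wirral, Ashby, Galt}: M1→Norris 3, M2→Galt 4, M3→Galt 8. Service 15; fixed 10; total 25.
(All 15 nonempty subsets were checked; Galt only is lowest.)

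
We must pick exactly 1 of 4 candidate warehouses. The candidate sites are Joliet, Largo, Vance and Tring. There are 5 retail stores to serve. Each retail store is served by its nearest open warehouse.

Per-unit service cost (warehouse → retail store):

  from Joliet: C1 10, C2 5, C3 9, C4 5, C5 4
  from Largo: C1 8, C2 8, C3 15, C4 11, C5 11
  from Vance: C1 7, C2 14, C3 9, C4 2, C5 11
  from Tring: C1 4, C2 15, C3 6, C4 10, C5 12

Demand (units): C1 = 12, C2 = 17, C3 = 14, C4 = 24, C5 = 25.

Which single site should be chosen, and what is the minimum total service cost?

With exactly 1 open, each retail store uses its cheapest among the chosen.
{Joliet}: C1→Joliet 10·12=120, C2→Joliet 5·17=85, C3→Joliet 9·14=126, C4→Joliet 5·24=120, C5→Joliet 4·25=100. Service cost 551.
{Vance}: service cost 771
{Tring}: service cost 927
Among all 4 size-1 choices, {Joliet} is lowest.

Choose Joliet only; total service cost 551.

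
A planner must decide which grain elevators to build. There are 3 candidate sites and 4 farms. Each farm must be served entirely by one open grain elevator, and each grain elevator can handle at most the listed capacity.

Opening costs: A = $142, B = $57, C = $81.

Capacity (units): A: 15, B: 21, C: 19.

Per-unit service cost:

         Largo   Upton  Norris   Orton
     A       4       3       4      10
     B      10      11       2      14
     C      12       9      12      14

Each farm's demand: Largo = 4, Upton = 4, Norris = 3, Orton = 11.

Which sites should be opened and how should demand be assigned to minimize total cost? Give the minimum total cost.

Open {A, B}: Largo→B 10·4=40, Upton→A 3·4=12, Norris→B 2·3=6, Orton→A 10·11=110.
Loads: A carries 15/15, B carries 7/21. Service 168; fixed 199; total 367.
Next best feasible plan costs 374.

Minimum total cost: 367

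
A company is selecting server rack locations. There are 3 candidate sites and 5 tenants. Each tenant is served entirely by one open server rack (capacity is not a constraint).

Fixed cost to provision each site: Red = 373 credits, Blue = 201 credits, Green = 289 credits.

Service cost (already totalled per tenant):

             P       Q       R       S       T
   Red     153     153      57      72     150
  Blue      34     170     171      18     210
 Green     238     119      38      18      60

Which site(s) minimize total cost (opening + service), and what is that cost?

Open Blue and Green; minimum total cost 759.

For any fixed open set, each tenant goes to its cheapest open site; total = fixed + service.
{Blue, Green}: P→Blue 34, Q→Green 119, R→Green 38, S→Blue 18, T→Green 60. Service 269; fixed 490; total 759.
{Green}: service 473 + fixed 289 = 762
{Blue}: P→Blue 34, Q→Blue 170, R→Blue 171, S→Blue 18, T→Blue 210. Service 603; fixed 201; total 804.
{Red, Blue, Green}: P→Blue 34, Q→Green 119, R→Green 38, S→Blue 18, T→Green 60. Service 269; fixed 863; total 1132.
(All 7 nonempty subsets were checked; Blue and Green is lowest.)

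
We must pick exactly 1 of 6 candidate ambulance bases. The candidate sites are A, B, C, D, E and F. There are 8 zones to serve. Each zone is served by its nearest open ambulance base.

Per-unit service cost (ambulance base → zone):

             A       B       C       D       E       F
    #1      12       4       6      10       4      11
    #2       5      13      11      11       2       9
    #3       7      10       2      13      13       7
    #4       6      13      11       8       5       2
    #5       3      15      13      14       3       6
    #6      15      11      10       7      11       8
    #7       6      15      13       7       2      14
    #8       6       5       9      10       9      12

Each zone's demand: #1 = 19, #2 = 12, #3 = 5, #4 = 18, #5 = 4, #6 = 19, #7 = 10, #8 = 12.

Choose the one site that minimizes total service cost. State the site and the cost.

Choose E only; total service cost 604.

With exactly 1 open, each zone uses its cheapest among the chosen.
{E}: #1→E 4·19=76, #2→E 2·12=24, #3→E 13·5=65, #4→E 5·18=90, #5→E 3·4=12, #6→E 11·19=209, #7→E 2·10=20, #8→E 9·12=108. Service cost 604.
{F}: service cost 848
{A}: service cost 860
Among all 6 size-1 choices, {E} is lowest.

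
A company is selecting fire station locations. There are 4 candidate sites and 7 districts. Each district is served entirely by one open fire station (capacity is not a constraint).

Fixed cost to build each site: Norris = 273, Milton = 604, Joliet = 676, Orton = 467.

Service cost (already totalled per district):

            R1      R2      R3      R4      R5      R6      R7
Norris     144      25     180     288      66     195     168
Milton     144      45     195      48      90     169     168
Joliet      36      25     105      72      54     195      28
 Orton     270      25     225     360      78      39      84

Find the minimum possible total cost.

Minimum total cost: 1191

For any fixed open set, each district goes to its cheapest open site; total = fixed + service.
{Joliet}: R1→Joliet 36, R2→Joliet 25, R3→Joliet 105, R4→Joliet 72, R5→Joliet 54, R6→Joliet 195, R7→Joliet 28. Service 515; fixed 676; total 1191.
{Norris}: service 1066 + fixed 273 = 1339
{Milton}: service 859 + fixed 604 = 1463
{Norris, Milton, Joliet, Orton}: service 335 + fixed 2020 = 2355
No other subset beats 1191.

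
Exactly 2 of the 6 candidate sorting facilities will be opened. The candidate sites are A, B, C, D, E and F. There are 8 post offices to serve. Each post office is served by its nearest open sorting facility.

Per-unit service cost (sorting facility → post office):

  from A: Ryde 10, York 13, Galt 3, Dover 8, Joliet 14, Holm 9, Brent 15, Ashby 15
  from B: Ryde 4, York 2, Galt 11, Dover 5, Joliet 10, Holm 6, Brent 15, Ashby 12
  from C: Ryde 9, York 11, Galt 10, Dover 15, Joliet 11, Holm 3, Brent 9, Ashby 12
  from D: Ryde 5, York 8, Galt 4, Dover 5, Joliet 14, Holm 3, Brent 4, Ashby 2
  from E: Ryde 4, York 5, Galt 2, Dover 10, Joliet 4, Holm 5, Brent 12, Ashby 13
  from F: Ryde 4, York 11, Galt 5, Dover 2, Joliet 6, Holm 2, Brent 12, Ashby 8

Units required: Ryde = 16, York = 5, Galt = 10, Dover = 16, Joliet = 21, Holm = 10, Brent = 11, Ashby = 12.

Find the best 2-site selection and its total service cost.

With exactly 2 open, each post office uses its cheapest among the chosen.
{D, E}: Ryde→E 4·16=64, York→E 5·5=25, Galt→E 2·10=20, Dover→D 5·16=80, Joliet→E 4·21=84, Holm→D 3·10=30, Brent→D 4·11=44, Ashby→D 2·12=24. Service cost 371.
{D, F}: service cost 390
{E, F}: service cost 473
Among all 15 size-2 choices, {D, E} is lowest.

Choose D and E; total service cost 371.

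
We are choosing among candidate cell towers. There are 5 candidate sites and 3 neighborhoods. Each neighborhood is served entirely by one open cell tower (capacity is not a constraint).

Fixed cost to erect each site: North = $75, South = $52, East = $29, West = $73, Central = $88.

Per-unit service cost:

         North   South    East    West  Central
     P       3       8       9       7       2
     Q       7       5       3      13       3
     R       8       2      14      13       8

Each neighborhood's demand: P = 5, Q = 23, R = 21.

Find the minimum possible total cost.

Minimum total cost: 232

For any fixed open set, each neighborhood goes to its cheapest open site; total = fixed + service.
{South, East}: P→South 8·5=40, Q→East 3·23=69, R→South 2·21=42. Service 151; fixed 81; total 232.
{South}: service 197 + fixed 52 = 249
{South, Central}: P→Central 2·5=10, Q→Central 3·23=69, R→South 2·21=42. Service 121; fixed 140; total 261.
{North, South, East, West, Central}: service 121 + fixed 317 = 438
No other subset beats 232.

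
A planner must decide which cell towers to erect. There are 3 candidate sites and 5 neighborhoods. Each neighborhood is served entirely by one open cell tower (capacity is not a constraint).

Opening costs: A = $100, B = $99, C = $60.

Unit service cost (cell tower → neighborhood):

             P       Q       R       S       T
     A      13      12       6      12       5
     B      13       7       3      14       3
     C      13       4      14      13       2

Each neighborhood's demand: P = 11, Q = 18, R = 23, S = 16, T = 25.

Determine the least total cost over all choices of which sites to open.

For any fixed open set, each neighborhood goes to its cheapest open site; total = fixed + service.
{B, C}: P→B 13·11=143, Q→C 4·18=72, R→B 3·23=69, S→C 13·16=208, T→C 2·25=50. Service 542; fixed 159; total 701.
{B}: service 637 + fixed 99 = 736
{A, C}: P→A 13·11=143, Q→C 4·18=72, R→A 6·23=138, S→A 12·16=192, T→C 2·25=50. Service 595; fixed 160; total 755.
{A, B, C}: service 526 + fixed 259 = 785
No other subset beats 701.

Minimum total cost: 701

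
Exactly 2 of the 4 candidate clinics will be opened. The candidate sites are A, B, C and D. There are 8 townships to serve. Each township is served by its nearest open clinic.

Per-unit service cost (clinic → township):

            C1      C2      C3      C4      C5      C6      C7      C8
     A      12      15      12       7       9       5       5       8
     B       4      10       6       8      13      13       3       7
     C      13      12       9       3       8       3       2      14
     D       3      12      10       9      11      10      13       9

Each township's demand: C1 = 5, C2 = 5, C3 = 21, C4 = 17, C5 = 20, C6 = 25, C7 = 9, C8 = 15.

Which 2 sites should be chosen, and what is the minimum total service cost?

With exactly 2 open, each township uses its cheapest among the chosen.
{B, C}: C1→B 4·5=20, C2→B 10·5=50, C3→B 6·21=126, C4→C 3·17=51, C5→C 8·20=160, C6→C 3·25=75, C7→C 2·9=18, C8→B 7·15=105. Service cost 605.
{C, D}: service cost 703
{A, C}: service cost 733
Among all 6 size-2 choices, {B, C} is lowest.

Choose B and C; total service cost 605.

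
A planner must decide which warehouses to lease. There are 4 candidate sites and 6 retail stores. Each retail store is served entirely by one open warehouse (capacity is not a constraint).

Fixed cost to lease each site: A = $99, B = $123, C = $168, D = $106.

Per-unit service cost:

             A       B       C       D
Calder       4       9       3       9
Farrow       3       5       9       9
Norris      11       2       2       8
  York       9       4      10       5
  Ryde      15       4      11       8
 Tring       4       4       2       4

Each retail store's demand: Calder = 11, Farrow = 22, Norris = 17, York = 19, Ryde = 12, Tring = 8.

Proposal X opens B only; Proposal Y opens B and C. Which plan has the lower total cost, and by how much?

Proposal X: {B}: Calder→B 9·11=99, Farrow→B 5·22=110, Norris→B 2·17=34, York→B 4·19=76, Ryde→B 4·12=48, Tring→B 4·8=32. Service 399; fixed 123; total 522.
Proposal Y: {B, C}: Calder→C 3·11=33, Farrow→B 5·22=110, Norris→B 2·17=34, York→B 4·19=76, Ryde→B 4·12=48, Tring→C 2·8=16. Service 317; fixed 291; total 608.
Difference: |522 − 608| = 86.

Proposal X is cheaper by 86.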